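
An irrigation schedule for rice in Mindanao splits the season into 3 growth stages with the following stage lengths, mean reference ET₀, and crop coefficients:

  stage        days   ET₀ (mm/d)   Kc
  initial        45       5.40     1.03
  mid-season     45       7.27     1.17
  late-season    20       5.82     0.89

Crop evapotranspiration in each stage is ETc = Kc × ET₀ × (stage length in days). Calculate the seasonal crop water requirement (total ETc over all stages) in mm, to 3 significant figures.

737 mm

initial: 1.03 × 5.40 × 45 = 250.29 mm
mid-season: 1.17 × 7.27 × 45 = 382.77 mm
late-season: 0.89 × 5.82 × 20 = 103.60 mm
Seasonal total = 736.66 mm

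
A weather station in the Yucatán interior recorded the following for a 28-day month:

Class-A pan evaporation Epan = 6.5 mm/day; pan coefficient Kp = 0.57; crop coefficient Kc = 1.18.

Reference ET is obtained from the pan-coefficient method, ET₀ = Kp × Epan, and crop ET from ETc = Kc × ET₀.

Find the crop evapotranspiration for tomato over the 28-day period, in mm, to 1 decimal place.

ET₀ = 0.57 × 6.5 = 3.7050 mm/d
ETc = Kc × ET₀ = 1.18 × 3.7050 = 4.3719 mm/d
Over 28 days: 4.3719 × 28 = 122.413 mm

122.4 mm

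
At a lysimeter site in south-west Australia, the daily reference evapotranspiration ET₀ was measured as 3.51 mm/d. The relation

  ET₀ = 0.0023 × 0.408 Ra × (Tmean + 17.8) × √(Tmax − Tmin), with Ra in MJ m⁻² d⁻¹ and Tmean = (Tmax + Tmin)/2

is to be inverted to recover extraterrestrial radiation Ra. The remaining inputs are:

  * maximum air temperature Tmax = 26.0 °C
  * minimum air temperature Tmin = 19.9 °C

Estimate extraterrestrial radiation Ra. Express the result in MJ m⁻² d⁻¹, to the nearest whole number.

37 MJ m⁻² d⁻¹

Tmean = (26.0+19.9)/2 = 22.95 °C; ΔT = 6.1
Ra = ET₀ / [0.0023 × 0.408 × (Tmean+17.8) × √ΔT]
   = 3.51 / (0.0023 × 0.408 × 40.75 × 2.4698) = 37.165 MJ m⁻² d⁻¹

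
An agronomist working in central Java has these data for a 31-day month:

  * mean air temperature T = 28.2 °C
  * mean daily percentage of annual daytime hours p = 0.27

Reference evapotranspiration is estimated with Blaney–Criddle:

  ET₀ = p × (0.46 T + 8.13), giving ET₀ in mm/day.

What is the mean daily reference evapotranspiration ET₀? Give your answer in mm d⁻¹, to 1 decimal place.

ET₀ = 0.27 × (0.46 × 28.2 + 8.13) = 0.27 × 21.102 = 5.6975 mm/d

5.7 mm d⁻¹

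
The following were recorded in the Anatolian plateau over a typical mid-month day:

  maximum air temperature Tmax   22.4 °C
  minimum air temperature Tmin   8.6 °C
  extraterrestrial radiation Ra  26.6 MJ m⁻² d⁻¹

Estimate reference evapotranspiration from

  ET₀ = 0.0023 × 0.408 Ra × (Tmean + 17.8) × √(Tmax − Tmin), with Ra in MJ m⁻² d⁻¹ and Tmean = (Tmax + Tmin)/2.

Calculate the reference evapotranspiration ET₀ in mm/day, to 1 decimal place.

3.1 mm/day

Tmean = (22.4 + 8.6)/2 = 15.50 °C
0.408 Ra = 0.408 × 26.6 = 10.8528 mm/d equivalent
ET₀ = 0.0023 × 10.8528 × (15.50 + 17.8) × √13.8 = 0.0023 × 10.8528 × 33.30 × 3.7148 = 3.0878 mm/d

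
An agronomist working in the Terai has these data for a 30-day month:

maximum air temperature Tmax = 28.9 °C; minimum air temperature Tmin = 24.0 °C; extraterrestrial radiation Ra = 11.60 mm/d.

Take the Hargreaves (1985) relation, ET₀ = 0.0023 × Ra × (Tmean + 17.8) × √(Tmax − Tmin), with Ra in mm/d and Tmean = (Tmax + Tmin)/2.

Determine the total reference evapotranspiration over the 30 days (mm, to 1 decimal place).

Tmean = (28.9 + 24.0)/2 = 26.45 °C
ET₀ = 0.0023 × 11.60 × (26.45 + 17.8) × √4.9 = 0.0023 × 11.60 × 44.25 × 2.2136 = 2.6134 mm/d
Over 30 days: 2.6134 × 30 = 78.402 mm

78.4 mm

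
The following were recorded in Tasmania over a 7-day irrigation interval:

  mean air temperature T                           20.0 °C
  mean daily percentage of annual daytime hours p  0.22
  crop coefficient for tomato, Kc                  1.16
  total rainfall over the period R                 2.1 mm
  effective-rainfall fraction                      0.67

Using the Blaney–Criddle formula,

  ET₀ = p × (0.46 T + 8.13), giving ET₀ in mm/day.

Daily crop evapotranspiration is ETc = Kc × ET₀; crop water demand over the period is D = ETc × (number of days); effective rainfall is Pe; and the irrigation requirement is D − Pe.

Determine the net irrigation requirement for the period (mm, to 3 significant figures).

29.6 mm

ET₀ = 0.22 × (0.46 × 20.0 + 8.13) = 0.22 × 17.330 = 3.8126 mm/d
ETc = Kc × ET₀ = 1.16 × 3.8126 = 4.4226 mm/d
Crop demand D = ETc × 7 d = 4.4226 × 7 = 30.958 mm
Pe = 0.67 × 2.1 = 1.407 mm
D − Pe = 30.958 − 1.407 = 29.551 mm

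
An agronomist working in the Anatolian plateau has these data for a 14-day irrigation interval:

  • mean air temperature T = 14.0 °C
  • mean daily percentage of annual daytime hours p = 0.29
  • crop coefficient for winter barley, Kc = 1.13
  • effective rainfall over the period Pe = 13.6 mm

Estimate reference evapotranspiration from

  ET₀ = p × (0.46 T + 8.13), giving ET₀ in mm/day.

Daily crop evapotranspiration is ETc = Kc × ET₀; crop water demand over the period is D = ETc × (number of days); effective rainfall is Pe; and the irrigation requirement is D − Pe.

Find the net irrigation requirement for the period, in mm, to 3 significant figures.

ET₀ = 0.29 × (0.46 × 14.0 + 8.13) = 0.29 × 14.570 = 4.2253 mm/d
ETc = Kc × ET₀ = 1.13 × 4.2253 = 4.7746 mm/d
Crop demand D = ETc × 14 d = 4.7746 × 14 = 66.844 mm
D − Pe = 66.844 − 13.6 = 53.244 mm

53.2 mm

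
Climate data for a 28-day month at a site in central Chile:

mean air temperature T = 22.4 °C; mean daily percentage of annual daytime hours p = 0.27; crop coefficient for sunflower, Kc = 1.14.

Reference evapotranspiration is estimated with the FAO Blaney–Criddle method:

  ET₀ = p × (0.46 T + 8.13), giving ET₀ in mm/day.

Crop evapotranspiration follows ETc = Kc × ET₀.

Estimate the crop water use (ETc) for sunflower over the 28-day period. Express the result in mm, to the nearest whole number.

ET₀ = 0.27 × (0.46 × 22.4 + 8.13) = 0.27 × 18.434 = 4.9772 mm/d
ETc = Kc × ET₀ = 1.14 × 4.9772 = 5.6740 mm/d
Over 28 days: 5.6740 × 28 = 158.872 mm

159 mm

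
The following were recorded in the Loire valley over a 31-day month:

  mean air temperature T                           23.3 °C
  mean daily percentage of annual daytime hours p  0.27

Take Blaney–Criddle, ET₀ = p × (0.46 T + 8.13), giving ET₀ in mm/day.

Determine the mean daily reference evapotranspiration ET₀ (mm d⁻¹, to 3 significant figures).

5.09 mm d⁻¹

ET₀ = 0.27 × (0.46 × 23.3 + 8.13) = 0.27 × 18.848 = 5.0890 mm/d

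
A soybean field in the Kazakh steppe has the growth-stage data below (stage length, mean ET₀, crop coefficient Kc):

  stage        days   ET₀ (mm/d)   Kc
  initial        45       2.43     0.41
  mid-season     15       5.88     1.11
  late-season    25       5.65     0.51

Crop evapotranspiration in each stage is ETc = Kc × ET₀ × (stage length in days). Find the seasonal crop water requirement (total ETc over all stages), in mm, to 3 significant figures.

initial: 0.41 × 2.43 × 45 = 44.83 mm
mid-season: 1.11 × 5.88 × 15 = 97.90 mm
late-season: 0.51 × 5.65 × 25 = 72.04 mm
Seasonal total = 214.77 mm

215 mm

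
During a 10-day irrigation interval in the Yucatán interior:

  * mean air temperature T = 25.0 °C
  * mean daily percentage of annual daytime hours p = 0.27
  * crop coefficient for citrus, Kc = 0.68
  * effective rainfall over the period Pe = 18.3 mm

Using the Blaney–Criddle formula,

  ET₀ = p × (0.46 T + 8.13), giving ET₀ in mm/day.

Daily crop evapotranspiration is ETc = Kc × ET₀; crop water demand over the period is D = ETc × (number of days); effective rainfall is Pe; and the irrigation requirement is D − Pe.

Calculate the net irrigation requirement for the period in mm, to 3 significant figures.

ET₀ = 0.27 × (0.46 × 25.0 + 8.13) = 0.27 × 19.630 = 5.3001 mm/d
ETc = Kc × ET₀ = 0.68 × 5.3001 = 3.6041 mm/d
Crop demand D = ETc × 10 d = 3.6041 × 10 = 36.041 mm
D − Pe = 36.041 − 18.3 = 17.741 mm

17.7 mm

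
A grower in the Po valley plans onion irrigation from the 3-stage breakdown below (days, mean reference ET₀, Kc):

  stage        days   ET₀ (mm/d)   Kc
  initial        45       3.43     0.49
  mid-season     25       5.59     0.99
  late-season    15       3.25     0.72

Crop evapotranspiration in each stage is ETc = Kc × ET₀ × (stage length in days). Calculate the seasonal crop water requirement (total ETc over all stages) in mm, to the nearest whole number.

249 mm

initial: 0.49 × 3.43 × 45 = 75.63 mm
mid-season: 0.99 × 5.59 × 25 = 138.35 mm
late-season: 0.72 × 3.25 × 15 = 35.10 mm
Seasonal total = 249.08 mm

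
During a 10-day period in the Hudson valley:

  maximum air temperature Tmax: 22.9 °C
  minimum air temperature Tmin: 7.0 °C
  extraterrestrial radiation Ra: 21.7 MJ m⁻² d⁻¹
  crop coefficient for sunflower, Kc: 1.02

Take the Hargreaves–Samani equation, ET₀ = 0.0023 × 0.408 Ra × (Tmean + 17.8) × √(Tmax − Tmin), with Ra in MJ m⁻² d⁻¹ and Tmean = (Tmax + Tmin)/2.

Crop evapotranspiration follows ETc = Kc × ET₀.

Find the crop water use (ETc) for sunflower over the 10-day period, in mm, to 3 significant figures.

27.1 mm

Tmean = (22.9 + 7.0)/2 = 14.95 °C
0.408 Ra = 0.408 × 21.7 = 8.8536 mm/d equivalent
ET₀ = 0.0023 × 8.8536 × (14.95 + 17.8) × √15.9 = 0.0023 × 8.8536 × 32.75 × 3.9875 = 2.6593 mm/d
ETc = Kc × ET₀ = 1.02 × 2.6593 = 2.7125 mm/d
Over 10 days: 2.7125 × 10 = 27.125 mm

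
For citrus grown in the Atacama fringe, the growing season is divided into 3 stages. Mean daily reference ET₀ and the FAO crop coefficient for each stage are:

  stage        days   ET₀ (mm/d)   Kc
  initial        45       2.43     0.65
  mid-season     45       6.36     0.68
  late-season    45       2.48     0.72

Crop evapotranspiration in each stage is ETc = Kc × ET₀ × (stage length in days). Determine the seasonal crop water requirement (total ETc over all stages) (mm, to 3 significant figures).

initial: 0.65 × 2.43 × 45 = 71.08 mm
mid-season: 0.68 × 6.36 × 45 = 194.62 mm
late-season: 0.72 × 2.48 × 45 = 80.35 mm
Seasonal total = 346.05 mm

346 mm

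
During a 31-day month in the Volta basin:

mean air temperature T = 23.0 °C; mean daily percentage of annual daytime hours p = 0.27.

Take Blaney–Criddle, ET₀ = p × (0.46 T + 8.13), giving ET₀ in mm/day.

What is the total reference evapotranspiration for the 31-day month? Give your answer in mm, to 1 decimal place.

156.6 mm

ET₀ = 0.27 × (0.46 × 23.0 + 8.13) = 0.27 × 18.710 = 5.0517 mm/d
Monthly total = 5.0517 × 31 = 156.603 mm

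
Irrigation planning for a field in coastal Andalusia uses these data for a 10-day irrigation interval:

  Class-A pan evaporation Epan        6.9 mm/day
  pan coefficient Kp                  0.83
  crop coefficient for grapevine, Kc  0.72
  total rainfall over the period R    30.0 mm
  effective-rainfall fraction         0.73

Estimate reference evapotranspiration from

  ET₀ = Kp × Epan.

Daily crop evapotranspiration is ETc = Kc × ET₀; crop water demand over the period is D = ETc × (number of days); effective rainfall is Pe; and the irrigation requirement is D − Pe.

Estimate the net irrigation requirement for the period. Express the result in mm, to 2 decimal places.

19.33 mm

ET₀ = 0.83 × 6.9 = 5.7270 mm/d
ETc = Kc × ET₀ = 0.72 × 5.7270 = 4.1234 mm/d
Crop demand D = ETc × 10 d = 4.1234 × 10 = 41.234 mm
Pe = 0.73 × 30.0 = 21.900 mm
D − Pe = 41.234 − 21.900 = 19.334 mm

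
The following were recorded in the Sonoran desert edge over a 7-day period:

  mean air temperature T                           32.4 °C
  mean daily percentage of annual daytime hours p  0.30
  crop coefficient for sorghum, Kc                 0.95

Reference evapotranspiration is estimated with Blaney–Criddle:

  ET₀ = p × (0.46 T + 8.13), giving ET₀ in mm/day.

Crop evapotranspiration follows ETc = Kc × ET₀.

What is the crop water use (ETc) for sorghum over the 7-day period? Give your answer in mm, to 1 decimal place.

46.0 mm

ET₀ = 0.30 × (0.46 × 32.4 + 8.13) = 0.30 × 23.034 = 6.9102 mm/d
ETc = Kc × ET₀ = 0.95 × 6.9102 = 6.5647 mm/d
Over 7 days: 6.5647 × 7 = 45.953 mm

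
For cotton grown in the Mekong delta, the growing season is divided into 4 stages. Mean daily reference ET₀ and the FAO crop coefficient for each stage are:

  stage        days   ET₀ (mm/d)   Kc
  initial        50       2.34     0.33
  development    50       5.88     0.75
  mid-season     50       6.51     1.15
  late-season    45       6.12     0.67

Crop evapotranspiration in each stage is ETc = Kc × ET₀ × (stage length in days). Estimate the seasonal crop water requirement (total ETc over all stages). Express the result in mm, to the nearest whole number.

initial: 0.33 × 2.34 × 50 = 38.61 mm
development: 0.75 × 5.88 × 50 = 220.50 mm
mid-season: 1.15 × 6.51 × 50 = 374.33 mm
late-season: 0.67 × 6.12 × 45 = 184.52 mm
Seasonal total = 817.96 mm

818 mm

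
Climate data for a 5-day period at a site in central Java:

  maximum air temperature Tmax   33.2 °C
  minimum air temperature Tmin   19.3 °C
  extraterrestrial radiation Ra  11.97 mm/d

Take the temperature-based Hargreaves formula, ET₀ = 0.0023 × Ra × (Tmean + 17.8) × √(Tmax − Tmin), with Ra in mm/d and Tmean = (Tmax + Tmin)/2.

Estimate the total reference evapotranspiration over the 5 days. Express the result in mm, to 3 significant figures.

22.6 mm

Tmean = (33.2 + 19.3)/2 = 26.25 °C
ET₀ = 0.0023 × 11.97 × (26.25 + 17.8) × √13.9 = 0.0023 × 11.97 × 44.05 × 3.7283 = 4.5215 mm/d
Over 5 days: 4.5215 × 5 = 22.608 mm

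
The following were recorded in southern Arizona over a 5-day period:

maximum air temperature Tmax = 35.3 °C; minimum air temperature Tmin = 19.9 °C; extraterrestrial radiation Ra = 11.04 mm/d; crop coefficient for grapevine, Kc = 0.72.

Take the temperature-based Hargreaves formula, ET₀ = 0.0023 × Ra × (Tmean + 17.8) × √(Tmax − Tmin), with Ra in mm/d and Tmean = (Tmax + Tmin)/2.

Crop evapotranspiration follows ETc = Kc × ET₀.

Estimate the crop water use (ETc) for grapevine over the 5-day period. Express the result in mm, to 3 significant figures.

16.3 mm

Tmean = (35.3 + 19.9)/2 = 27.60 °C
ET₀ = 0.0023 × 11.04 × (27.60 + 17.8) × √15.4 = 0.0023 × 11.04 × 45.40 × 3.9243 = 4.5239 mm/d
ETc = Kc × ET₀ = 0.72 × 4.5239 = 3.2572 mm/d
Over 5 days: 3.2572 × 5 = 16.286 mm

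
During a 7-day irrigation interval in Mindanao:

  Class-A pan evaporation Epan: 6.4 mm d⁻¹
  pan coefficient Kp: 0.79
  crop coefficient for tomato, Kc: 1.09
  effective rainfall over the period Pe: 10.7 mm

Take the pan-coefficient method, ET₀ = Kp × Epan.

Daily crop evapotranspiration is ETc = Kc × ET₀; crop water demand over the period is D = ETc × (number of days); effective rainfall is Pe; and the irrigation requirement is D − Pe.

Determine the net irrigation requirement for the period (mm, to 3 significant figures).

ET₀ = 0.79 × 6.4 = 5.0560 mm/d
ETc = Kc × ET₀ = 1.09 × 5.0560 = 5.5110 mm/d
Crop demand D = ETc × 7 d = 5.5110 × 7 = 38.577 mm
D − Pe = 38.577 − 10.7 = 27.877 mm

27.9 mm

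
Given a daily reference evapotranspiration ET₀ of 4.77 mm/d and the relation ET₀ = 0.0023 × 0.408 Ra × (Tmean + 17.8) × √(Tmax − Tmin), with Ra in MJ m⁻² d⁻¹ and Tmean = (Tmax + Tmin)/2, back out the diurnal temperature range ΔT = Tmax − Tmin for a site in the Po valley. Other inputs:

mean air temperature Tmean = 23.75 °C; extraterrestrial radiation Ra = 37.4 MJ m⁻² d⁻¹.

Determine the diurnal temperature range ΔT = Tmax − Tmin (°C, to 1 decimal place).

10.7 °C

√ΔT = ET₀ / [0.0023 × 0.408 × Ra × (Tmean+17.8)] = 4.77 / (0.0023 × 15.2592 × 41.55) = 3.2711
ΔT = 3.2711² = 10.700 °C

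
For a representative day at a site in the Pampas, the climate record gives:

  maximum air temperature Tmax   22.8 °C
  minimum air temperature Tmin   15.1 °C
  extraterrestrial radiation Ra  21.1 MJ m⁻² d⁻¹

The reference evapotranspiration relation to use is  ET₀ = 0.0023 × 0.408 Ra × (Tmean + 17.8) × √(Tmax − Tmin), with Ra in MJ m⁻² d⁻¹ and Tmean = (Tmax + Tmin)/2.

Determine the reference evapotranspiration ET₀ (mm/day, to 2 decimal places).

2.02 mm/day

Tmean = (22.8 + 15.1)/2 = 18.95 °C
0.408 Ra = 0.408 × 21.1 = 8.6088 mm/d equivalent
ET₀ = 0.0023 × 8.6088 × (18.95 + 17.8) × √7.7 = 0.0023 × 8.6088 × 36.75 × 2.7749 = 2.0192 mm/d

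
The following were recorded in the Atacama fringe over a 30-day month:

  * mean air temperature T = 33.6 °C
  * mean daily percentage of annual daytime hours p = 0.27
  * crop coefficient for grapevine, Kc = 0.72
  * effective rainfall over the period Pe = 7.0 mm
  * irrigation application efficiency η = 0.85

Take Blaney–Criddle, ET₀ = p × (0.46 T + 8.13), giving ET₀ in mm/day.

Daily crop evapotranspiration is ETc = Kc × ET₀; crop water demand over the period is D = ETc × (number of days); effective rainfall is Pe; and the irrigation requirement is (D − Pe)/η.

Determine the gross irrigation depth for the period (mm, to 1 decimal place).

ET₀ = 0.27 × (0.46 × 33.6 + 8.13) = 0.27 × 23.586 = 6.3682 mm/d
ETc = Kc × ET₀ = 0.72 × 6.3682 = 4.5851 mm/d
Crop demand D = ETc × 30 d = 4.5851 × 30 = 137.553 mm
D − Pe = 137.553 − 7.0 = 130.553 mm
Gross irrigation = 130.553 / 0.85 = 153.592 mm

153.6 mm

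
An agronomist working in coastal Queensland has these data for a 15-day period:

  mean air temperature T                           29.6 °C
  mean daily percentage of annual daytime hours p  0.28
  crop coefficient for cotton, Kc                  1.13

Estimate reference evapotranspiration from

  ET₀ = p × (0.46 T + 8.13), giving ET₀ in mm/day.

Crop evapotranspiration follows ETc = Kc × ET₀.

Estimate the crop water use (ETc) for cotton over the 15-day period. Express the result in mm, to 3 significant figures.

103 mm

ET₀ = 0.28 × (0.46 × 29.6 + 8.13) = 0.28 × 21.746 = 6.0889 mm/d
ETc = Kc × ET₀ = 1.13 × 6.0889 = 6.8805 mm/d
Over 15 days: 6.8805 × 15 = 103.208 mm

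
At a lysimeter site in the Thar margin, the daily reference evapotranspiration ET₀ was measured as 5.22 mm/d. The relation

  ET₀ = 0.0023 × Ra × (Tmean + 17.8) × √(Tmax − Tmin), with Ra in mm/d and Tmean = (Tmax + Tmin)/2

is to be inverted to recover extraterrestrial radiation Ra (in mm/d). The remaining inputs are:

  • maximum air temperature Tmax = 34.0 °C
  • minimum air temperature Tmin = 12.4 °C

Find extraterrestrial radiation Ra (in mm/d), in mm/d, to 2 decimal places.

11.91 mm/d

Tmean = 23.20 °C; √ΔT = 4.6476
Ra = ET₀ / [0.0023 × (Tmean+17.8) × √ΔT] = 5.22 / (0.0023 × 41.00 × 4.6476) = 11.911 mm/d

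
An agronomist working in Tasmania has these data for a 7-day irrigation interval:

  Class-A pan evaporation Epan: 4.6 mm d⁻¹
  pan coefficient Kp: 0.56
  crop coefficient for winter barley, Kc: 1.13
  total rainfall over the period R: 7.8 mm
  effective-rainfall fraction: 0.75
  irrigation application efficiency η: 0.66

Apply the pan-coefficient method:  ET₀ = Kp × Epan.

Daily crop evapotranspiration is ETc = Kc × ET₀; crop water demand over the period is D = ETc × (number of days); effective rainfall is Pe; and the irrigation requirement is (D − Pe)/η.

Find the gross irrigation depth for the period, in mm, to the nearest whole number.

ET₀ = 0.56 × 4.6 = 2.5760 mm/d
ETc = Kc × ET₀ = 1.13 × 2.5760 = 2.9109 mm/d
Crop demand D = ETc × 7 d = 2.9109 × 7 = 20.376 mm
Pe = 0.75 × 7.8 = 5.850 mm
D − Pe = 20.376 − 5.850 = 14.526 mm
Gross irrigation = 14.526 / 0.66 = 22.009 mm

22 mm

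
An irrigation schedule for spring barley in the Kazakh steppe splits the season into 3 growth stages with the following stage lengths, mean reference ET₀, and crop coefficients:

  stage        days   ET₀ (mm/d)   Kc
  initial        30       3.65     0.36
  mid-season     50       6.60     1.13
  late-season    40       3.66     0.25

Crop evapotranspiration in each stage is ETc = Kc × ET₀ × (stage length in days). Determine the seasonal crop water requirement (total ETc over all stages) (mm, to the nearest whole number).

initial: 0.36 × 3.65 × 30 = 39.42 mm
mid-season: 1.13 × 6.60 × 50 = 372.90 mm
late-season: 0.25 × 3.66 × 40 = 36.60 mm
Seasonal total = 448.92 mm

449 mm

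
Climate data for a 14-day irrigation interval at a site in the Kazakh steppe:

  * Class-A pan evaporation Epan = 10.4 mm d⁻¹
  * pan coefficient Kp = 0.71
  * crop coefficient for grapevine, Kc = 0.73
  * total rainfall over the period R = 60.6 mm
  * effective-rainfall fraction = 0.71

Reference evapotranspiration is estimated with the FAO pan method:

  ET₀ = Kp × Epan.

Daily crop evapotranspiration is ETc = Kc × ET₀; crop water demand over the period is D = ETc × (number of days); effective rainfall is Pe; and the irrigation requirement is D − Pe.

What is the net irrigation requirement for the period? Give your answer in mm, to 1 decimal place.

ET₀ = 0.71 × 10.4 = 7.3840 mm/d
ETc = Kc × ET₀ = 0.73 × 7.3840 = 5.3903 mm/d
Crop demand D = ETc × 14 d = 5.3903 × 14 = 75.464 mm
Pe = 0.71 × 60.6 = 43.026 mm
D − Pe = 75.464 − 43.026 = 32.438 mm

32.4 mm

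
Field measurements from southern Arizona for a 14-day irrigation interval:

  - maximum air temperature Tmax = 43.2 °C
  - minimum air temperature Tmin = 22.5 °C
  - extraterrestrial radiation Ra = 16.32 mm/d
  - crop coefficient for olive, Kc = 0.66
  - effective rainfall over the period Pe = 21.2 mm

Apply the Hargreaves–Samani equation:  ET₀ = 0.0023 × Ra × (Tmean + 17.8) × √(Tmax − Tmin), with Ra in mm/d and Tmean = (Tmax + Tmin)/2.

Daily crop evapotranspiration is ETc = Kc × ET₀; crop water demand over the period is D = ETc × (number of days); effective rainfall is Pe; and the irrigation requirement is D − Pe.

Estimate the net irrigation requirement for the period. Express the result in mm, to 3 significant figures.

Tmean = (43.2 + 22.5)/2 = 32.85 °C
ET₀ = 0.0023 × 16.32 × (32.85 + 17.8) × √20.7 = 0.0023 × 16.32 × 50.65 × 4.5497 = 8.6499 mm/d
ETc = Kc × ET₀ = 0.66 × 8.6499 = 5.7089 mm/d
Crop demand D = ETc × 14 d = 5.7089 × 14 = 79.925 mm
D − Pe = 79.925 − 21.2 = 58.725 mm

58.7 mm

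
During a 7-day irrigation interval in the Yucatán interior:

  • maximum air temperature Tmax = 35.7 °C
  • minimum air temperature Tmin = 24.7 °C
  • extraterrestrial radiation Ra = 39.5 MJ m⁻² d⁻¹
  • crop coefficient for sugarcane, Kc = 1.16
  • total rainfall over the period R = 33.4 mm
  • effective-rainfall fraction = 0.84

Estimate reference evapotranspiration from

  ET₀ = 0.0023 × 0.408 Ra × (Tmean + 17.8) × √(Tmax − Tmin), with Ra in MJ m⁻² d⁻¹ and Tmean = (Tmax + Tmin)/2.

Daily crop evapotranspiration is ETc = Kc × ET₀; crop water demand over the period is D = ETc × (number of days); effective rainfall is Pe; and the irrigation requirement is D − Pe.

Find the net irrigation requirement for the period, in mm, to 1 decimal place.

Tmean = (35.7 + 24.7)/2 = 30.20 °C
0.408 Ra = 0.408 × 39.5 = 16.1160 mm/d equivalent
ET₀ = 0.0023 × 16.1160 × (30.20 + 17.8) × √11.0 = 0.0023 × 16.1160 × 48.00 × 3.3166 = 5.9009 mm/d
ETc = Kc × ET₀ = 1.16 × 5.9009 = 6.8450 mm/d
Crop demand D = ETc × 7 d = 6.8450 × 7 = 47.915 mm
Pe = 0.84 × 33.4 = 28.056 mm
D − Pe = 47.915 − 28.056 = 19.859 mm

19.9 mm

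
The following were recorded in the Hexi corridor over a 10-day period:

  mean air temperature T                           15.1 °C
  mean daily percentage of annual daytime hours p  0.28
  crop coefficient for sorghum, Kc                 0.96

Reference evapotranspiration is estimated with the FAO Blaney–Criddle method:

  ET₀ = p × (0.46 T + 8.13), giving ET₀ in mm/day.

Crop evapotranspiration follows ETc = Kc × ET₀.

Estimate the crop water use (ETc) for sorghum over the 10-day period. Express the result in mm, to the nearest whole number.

41 mm

ET₀ = 0.28 × (0.46 × 15.1 + 8.13) = 0.28 × 15.076 = 4.2213 mm/d
ETc = Kc × ET₀ = 0.96 × 4.2213 = 4.0524 mm/d
Over 10 days: 4.0524 × 10 = 40.524 mm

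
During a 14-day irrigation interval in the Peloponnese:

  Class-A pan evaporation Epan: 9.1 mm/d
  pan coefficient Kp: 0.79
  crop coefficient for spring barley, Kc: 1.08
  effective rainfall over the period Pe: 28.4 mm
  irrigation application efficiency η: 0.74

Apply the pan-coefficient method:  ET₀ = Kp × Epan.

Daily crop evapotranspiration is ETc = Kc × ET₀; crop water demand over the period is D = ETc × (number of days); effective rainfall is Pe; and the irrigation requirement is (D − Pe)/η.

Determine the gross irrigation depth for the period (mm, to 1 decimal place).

108.5 mm

ET₀ = 0.79 × 9.1 = 7.1890 mm/d
ETc = Kc × ET₀ = 1.08 × 7.1890 = 7.7641 mm/d
Crop demand D = ETc × 14 d = 7.7641 × 14 = 108.697 mm
D − Pe = 108.697 − 28.4 = 80.297 mm
Gross irrigation = 80.297 / 0.74 = 108.509 mm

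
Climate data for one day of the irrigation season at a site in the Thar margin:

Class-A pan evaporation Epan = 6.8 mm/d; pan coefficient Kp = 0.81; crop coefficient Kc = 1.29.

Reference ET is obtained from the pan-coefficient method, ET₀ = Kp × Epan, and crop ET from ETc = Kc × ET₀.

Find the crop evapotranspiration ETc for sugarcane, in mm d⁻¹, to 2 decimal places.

ET₀ = 0.81 × 6.8 = 5.5080 mm/d
ETc = Kc × ET₀ = 1.29 × 5.5080 = 7.1053 mm/d

7.11 mm d⁻¹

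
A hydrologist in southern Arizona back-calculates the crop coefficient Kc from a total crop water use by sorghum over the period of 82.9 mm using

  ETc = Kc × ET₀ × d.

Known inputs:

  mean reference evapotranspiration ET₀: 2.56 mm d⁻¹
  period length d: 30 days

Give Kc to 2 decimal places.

1.08

ETc = Kc × ET₀ × d  ⇒  Kc = ETc / (ET₀ × d)
Kc = 82.9 / (2.56 × 30) = 82.9 / 76.80 = 1.0794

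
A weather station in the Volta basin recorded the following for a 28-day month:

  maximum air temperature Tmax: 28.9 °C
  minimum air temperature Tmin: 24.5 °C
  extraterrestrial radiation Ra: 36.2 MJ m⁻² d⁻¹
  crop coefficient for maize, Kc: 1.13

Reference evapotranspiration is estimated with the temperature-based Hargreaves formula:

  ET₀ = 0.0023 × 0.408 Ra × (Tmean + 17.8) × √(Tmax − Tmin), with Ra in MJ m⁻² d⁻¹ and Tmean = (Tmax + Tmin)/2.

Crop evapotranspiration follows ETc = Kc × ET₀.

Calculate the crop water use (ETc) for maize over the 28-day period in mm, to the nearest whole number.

100 mm

Tmean = (28.9 + 24.5)/2 = 26.70 °C
0.408 Ra = 0.408 × 36.2 = 14.7696 mm/d equivalent
ET₀ = 0.0023 × 14.7696 × (26.70 + 17.8) × √4.4 = 0.0023 × 14.7696 × 44.50 × 2.0976 = 3.1709 mm/d
ETc = Kc × ET₀ = 1.13 × 3.1709 = 3.5831 mm/d
Over 28 days: 3.5831 × 28 = 100.327 mm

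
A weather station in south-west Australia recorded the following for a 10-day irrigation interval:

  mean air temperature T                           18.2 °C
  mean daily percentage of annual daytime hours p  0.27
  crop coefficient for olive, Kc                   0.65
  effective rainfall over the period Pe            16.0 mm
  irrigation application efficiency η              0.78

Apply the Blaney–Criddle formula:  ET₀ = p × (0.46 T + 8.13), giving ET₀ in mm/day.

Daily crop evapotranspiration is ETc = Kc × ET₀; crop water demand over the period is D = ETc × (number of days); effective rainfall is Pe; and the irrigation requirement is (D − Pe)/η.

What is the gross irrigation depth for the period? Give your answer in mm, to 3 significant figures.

16.6 mm

ET₀ = 0.27 × (0.46 × 18.2 + 8.13) = 0.27 × 16.502 = 4.4555 mm/d
ETc = Kc × ET₀ = 0.65 × 4.4555 = 2.8961 mm/d
Crop demand D = ETc × 10 d = 2.8961 × 10 = 28.961 mm
D − Pe = 28.961 − 16.0 = 12.961 mm
Gross irrigation = 12.961 / 0.78 = 16.617 mm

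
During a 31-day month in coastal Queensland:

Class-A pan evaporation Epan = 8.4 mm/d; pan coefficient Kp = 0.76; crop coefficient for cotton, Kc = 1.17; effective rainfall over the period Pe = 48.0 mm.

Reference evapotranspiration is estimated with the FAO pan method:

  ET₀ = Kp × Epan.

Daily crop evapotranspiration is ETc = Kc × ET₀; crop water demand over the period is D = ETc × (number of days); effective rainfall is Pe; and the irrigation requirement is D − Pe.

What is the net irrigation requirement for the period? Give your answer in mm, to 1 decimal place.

183.5 mm

ET₀ = 0.76 × 8.4 = 6.3840 mm/d
ETc = Kc × ET₀ = 1.17 × 6.3840 = 7.4693 mm/d
Crop demand D = ETc × 31 d = 7.4693 × 31 = 231.548 mm
D − Pe = 231.548 − 48.0 = 183.548 mm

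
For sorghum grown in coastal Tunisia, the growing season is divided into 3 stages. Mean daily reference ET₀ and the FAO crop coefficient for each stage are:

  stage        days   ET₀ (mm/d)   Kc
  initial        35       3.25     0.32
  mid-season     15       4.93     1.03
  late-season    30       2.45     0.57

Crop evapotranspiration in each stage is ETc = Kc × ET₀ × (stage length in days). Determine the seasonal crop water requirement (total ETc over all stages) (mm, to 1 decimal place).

initial: 0.32 × 3.25 × 35 = 36.40 mm
mid-season: 1.03 × 4.93 × 15 = 76.17 mm
late-season: 0.57 × 2.45 × 30 = 41.90 mm
Seasonal total = 154.47 mm

154.5 mm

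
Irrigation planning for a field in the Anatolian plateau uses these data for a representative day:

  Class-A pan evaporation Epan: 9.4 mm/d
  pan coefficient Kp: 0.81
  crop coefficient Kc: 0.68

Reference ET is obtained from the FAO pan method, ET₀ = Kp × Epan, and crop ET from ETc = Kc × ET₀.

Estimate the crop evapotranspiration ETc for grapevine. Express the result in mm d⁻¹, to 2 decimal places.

5.18 mm d⁻¹

ET₀ = 0.81 × 9.4 = 7.6140 mm/d
ETc = Kc × ET₀ = 0.68 × 7.6140 = 5.1775 mm/d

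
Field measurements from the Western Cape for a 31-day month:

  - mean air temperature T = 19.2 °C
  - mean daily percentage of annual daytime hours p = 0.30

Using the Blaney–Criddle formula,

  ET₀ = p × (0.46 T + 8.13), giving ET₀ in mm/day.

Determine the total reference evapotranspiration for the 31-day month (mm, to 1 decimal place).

157.7 mm

ET₀ = 0.30 × (0.46 × 19.2 + 8.13) = 0.30 × 16.962 = 5.0886 mm/d
Monthly total = 5.0886 × 31 = 157.747 mm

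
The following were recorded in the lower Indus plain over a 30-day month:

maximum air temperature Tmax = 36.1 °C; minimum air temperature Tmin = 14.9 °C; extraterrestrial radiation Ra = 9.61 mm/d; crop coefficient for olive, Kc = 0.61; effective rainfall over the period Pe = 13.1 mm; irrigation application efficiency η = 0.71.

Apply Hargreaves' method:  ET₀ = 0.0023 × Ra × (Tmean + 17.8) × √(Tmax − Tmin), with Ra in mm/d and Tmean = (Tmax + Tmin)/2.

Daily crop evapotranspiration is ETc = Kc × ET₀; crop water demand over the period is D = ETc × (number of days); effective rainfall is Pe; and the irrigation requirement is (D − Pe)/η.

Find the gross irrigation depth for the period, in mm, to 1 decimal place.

95.1 mm

Tmean = (36.1 + 14.9)/2 = 25.50 °C
ET₀ = 0.0023 × 9.61 × (25.50 + 17.8) × √21.2 = 0.0023 × 9.61 × 43.30 × 4.6043 = 4.4066 mm/d
ETc = Kc × ET₀ = 0.61 × 4.4066 = 2.6880 mm/d
Crop demand D = ETc × 30 d = 2.6880 × 30 = 80.640 mm
D − Pe = 80.640 − 13.1 = 67.540 mm
Gross irrigation = 67.540 / 0.71 = 95.127 mm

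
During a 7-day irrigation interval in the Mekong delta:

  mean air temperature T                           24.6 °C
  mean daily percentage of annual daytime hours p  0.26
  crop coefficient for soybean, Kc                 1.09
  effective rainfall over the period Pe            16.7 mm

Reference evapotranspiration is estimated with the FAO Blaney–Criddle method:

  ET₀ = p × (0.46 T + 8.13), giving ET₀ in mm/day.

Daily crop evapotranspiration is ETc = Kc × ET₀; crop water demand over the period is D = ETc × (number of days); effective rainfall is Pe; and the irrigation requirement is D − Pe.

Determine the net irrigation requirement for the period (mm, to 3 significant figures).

21.9 mm

ET₀ = 0.26 × (0.46 × 24.6 + 8.13) = 0.26 × 19.446 = 5.0560 mm/d
ETc = Kc × ET₀ = 1.09 × 5.0560 = 5.5110 mm/d
Crop demand D = ETc × 7 d = 5.5110 × 7 = 38.577 mm
D − Pe = 38.577 − 16.7 = 21.877 mm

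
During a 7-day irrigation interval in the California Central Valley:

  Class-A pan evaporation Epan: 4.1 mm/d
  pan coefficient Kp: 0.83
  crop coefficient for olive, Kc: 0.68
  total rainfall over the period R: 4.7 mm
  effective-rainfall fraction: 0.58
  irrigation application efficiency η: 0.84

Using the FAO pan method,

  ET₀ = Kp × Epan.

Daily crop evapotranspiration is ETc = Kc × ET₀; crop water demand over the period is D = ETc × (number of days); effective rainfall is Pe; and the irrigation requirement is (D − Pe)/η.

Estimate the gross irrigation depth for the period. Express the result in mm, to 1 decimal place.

16.0 mm

ET₀ = 0.83 × 4.1 = 3.4030 mm/d
ETc = Kc × ET₀ = 0.68 × 3.4030 = 2.3140 mm/d
Crop demand D = ETc × 7 d = 2.3140 × 7 = 16.198 mm
Pe = 0.58 × 4.7 = 2.726 mm
D − Pe = 16.198 − 2.726 = 13.472 mm
Gross irrigation = 13.472 / 0.84 = 16.038 mm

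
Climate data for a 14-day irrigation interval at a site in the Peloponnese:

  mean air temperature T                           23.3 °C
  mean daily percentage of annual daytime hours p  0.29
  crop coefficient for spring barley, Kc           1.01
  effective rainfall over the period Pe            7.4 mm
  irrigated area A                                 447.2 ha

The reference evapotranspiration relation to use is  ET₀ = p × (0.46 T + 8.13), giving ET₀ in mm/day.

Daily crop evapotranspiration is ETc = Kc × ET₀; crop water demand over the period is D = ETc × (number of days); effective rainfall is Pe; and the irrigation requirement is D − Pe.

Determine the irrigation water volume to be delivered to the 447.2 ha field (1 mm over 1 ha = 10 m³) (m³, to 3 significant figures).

313000 m³

ET₀ = 0.29 × (0.46 × 23.3 + 8.13) = 0.29 × 18.848 = 5.4659 mm/d
ETc = Kc × ET₀ = 1.01 × 5.4659 = 5.5206 mm/d
Crop demand D = ETc × 14 d = 5.5206 × 14 = 77.288 mm
D − Pe = 77.288 − 7.4 = 69.888 mm
Volume = 69.888 mm × 447.2 ha × 10 = 312539.1 m³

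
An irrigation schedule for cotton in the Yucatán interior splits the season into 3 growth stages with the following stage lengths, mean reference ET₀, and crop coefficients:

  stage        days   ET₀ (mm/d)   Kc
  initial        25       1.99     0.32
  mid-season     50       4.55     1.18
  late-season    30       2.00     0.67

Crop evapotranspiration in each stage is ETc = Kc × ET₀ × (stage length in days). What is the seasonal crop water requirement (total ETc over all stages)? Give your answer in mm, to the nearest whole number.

325 mm

initial: 0.32 × 1.99 × 25 = 15.92 mm
mid-season: 1.18 × 4.55 × 50 = 268.45 mm
late-season: 0.67 × 2.00 × 30 = 40.20 mm
Seasonal total = 324.57 mm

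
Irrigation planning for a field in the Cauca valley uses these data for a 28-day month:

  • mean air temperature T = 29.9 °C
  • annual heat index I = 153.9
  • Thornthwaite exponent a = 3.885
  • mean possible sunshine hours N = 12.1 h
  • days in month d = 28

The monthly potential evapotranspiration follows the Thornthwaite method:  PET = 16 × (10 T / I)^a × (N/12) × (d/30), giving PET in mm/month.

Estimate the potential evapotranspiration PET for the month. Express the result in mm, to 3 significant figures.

10T/I = 10 × 29.9 / 153.9 = 1.9428
(10T/I)^a = 1.9428^3.885 = 13.1991
Uncorrected PET = 16 × 13.1991 = 211.186 mm
Correction = (N/12)(d/30) = (12.1/12)(28/30) = 0.9411
PET = 211.186 × 0.9411 = 198.747 mm/month

199 mm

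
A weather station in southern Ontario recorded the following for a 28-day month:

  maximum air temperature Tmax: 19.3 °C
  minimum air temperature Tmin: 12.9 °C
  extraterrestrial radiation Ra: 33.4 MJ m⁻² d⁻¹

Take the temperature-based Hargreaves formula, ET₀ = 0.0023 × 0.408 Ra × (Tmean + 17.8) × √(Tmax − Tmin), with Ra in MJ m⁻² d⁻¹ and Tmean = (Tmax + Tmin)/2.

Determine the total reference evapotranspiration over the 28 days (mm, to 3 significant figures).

Tmean = (19.3 + 12.9)/2 = 16.10 °C
0.408 Ra = 0.408 × 33.4 = 13.6272 mm/d equivalent
ET₀ = 0.0023 × 13.6272 × (16.10 + 17.8) × √6.4 = 0.0023 × 13.6272 × 33.90 × 2.5298 = 2.6879 mm/d
Over 28 days: 2.6879 × 28 = 75.261 mm

75.3 mm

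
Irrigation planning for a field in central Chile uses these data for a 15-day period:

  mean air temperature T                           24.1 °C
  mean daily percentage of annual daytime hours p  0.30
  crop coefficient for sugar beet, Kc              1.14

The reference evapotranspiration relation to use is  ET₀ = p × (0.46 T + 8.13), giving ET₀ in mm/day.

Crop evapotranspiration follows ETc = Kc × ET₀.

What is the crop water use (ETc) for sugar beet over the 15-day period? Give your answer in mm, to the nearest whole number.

ET₀ = 0.30 × (0.46 × 24.1 + 8.13) = 0.30 × 19.216 = 5.7648 mm/d
ETc = Kc × ET₀ = 1.14 × 5.7648 = 6.5719 mm/d
Over 15 days: 6.5719 × 15 = 98.579 mm

99 mm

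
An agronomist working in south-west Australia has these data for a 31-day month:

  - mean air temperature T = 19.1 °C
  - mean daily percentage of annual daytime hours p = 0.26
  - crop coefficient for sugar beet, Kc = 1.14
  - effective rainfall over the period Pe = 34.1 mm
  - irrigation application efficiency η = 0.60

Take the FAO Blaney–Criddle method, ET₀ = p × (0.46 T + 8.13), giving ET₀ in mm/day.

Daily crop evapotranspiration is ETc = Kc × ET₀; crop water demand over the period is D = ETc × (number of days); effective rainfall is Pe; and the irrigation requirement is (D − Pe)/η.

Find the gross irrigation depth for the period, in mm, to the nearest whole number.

202 mm

ET₀ = 0.26 × (0.46 × 19.1 + 8.13) = 0.26 × 16.916 = 4.3982 mm/d
ETc = Kc × ET₀ = 1.14 × 4.3982 = 5.0139 mm/d
Crop demand D = ETc × 31 d = 5.0139 × 31 = 155.431 mm
D − Pe = 155.431 − 34.1 = 121.331 mm
Gross irrigation = 121.331 / 0.60 = 202.218 mm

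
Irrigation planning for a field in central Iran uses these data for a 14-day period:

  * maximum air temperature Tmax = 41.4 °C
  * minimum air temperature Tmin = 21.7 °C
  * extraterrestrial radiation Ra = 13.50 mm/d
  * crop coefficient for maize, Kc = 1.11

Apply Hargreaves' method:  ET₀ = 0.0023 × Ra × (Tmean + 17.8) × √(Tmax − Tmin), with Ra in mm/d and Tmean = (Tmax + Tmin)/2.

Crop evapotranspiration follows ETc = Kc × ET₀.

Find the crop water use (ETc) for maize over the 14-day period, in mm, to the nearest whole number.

Tmean = (41.4 + 21.7)/2 = 31.55 °C
ET₀ = 0.0023 × 13.50 × (31.55 + 17.8) × √19.7 = 0.0023 × 13.50 × 49.35 × 4.4385 = 6.8012 mm/d
ETc = Kc × ET₀ = 1.11 × 6.8012 = 7.5493 mm/d
Over 14 days: 7.5493 × 14 = 105.690 mm

106 mm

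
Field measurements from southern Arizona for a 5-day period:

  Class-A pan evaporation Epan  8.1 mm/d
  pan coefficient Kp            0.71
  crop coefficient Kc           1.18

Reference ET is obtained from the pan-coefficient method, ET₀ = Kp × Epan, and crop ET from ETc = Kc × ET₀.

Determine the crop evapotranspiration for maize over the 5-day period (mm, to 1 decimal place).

ET₀ = 0.71 × 8.1 = 5.7510 mm/d
ETc = Kc × ET₀ = 1.18 × 5.7510 = 6.7862 mm/d
Over 5 days: 6.7862 × 5 = 33.931 mm

33.9 mm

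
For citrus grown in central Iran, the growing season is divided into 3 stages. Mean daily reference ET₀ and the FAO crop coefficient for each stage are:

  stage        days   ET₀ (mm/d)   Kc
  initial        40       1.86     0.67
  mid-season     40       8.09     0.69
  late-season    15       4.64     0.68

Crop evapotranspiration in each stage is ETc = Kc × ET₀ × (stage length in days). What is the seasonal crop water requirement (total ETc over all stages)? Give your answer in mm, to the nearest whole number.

320 mm

initial: 0.67 × 1.86 × 40 = 49.85 mm
mid-season: 0.69 × 8.09 × 40 = 223.28 mm
late-season: 0.68 × 4.64 × 15 = 47.33 mm
Seasonal total = 320.46 mm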